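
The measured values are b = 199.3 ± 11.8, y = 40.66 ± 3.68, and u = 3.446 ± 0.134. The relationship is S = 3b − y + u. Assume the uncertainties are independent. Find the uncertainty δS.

Sums and differences: (δS)² = Σ (cᵢ δxᵢ)².
  (3·δb)² = 1250;  (δy)² = 13.5;  (δu)² = 0.0180
δS = √(1270) = 35.6

35.6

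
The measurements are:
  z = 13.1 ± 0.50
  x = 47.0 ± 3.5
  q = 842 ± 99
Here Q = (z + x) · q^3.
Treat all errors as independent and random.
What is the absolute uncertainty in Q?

Let u = z + x = 60.1. δu = √(δz² + δx²) = √(0.250 + 12.2) = 3.54, so δu/u = 0.0588.
Q is then a monomial in u, q:
δQ/Q = √((δu/u)² + (3·δq/q)²) = √(0.00346 + 0.124) = 0.358
Q = 3.59e+10, so δQ = 0.358 × 3.59e+10 = 1.28e+10.

1.28e+10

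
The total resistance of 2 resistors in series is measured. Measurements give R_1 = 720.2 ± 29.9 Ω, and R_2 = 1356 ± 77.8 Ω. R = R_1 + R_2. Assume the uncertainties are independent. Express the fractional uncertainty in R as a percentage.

4.01%

R is a linear combination, so absolute uncertainties add in quadrature:
  (δR_1)² = 894;  (δR_2)² = 6050
δR = √(6950) = 83.3 Ω
R = 2076 Ω, so δR/R = 83.3/2076 = 0.0401.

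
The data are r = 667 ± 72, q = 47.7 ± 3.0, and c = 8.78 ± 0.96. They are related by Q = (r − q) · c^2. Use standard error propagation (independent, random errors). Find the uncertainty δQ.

Let u = r − q = 619. δu = √(δr² + δq²) = √(5180 + 9.00) = 72.1, so δu/u = 0.116.
Q is then a monomial in u, c:
δQ/Q = √((δu/u)² + (2·δc/c)²) = √(0.0135 + 0.0478) = 0.248
Q = 47700, so δQ = 0.248 × 47700 = 11800.

11800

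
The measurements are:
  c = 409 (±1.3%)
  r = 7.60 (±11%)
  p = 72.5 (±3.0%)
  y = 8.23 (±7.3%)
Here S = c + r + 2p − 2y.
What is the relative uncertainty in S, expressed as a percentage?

S is a linear combination, so absolute uncertainties add in quadrature:
  (δc)² = 28.3;  (δr)² = 0.699;  (2·δp)² = 18.9;  (2·δy)² = 1.44
δS = √(49.3) = 7.02
S = 545, so δS/S = 7.02/545 = 0.0129.

1.29%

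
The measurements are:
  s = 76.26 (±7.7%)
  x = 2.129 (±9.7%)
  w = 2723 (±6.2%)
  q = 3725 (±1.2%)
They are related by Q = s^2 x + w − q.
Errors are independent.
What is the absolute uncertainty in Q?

Let p = s^2·x = 12380. δp/p = √((2·δs/s)² + (1·δx/x)²) = √(0.0237 + 0.00941) = 0.182, so δp = 2250.
Q = p + w − q: δQ = √(δp² + δw² + δq²) = √(5.08e+06 + 28500 + 2000) = 2260

2260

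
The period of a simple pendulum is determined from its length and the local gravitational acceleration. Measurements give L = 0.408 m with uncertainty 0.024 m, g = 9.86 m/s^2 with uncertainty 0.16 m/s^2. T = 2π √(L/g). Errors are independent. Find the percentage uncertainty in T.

3.05%

T is a product of powers, so relative uncertainties combine in quadrature:
  (½·δL/L)² = (0.5×0.0588)² = 0.000865;  (−½·δg/g)² = (-0.5×0.0162)² = 6.58e-05
δT/T = √(0.000931) = 0.0305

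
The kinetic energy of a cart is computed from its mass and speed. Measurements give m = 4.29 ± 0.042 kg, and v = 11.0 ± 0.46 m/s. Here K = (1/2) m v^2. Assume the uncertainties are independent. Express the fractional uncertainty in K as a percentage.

8.42%

Products/powers → add relative errors in quadrature, weighted by exponent:
  (1·δm/m)² = (1×0.00979)² = 9.58e-05;  (2·δv/v)² = (2×0.0418)² = 0.00700
δK/K = √(0.00709) = 0.0842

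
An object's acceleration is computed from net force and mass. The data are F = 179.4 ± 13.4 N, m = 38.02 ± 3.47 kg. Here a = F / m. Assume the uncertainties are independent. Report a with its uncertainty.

For a monomial a ∝ F, m^-1, fractional errors add in quadrature:
  (1·δF/F)² = (1×0.0747)² = 0.00558;  (-1·δm/m)² = (-1×0.0913)² = 0.00833
δa/a = √(0.0139) = 0.118
a = 4.719 m/s^2, so δa = 0.118 × 4.719 = 0.556 m/s^2.

4.719 ± 0.556 m/s^2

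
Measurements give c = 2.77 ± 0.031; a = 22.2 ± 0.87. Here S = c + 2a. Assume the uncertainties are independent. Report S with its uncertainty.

Absolute uncertainties add in quadrature for a linear combination:
  (δc)² = 0.000961;  (2·δa)² = 3.03
δS = √(3.03) = 1.74
S = 47.2.

47.2 ± 1.74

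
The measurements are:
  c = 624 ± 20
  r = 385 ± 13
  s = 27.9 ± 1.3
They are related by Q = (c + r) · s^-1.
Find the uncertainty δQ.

1.89

Let u = c + r = 1010. δu = √(δc² + δr²) = √(400 + 169) = 23.9, so δu/u = 0.0236.
Q is then a monomial in u, s:
δQ/Q = √((δu/u)² + (-1·δs/s)²) = √(0.000559 + 0.00217) = 0.0522
Q = 36.2, so δQ = 0.0522 × 36.2 = 1.89.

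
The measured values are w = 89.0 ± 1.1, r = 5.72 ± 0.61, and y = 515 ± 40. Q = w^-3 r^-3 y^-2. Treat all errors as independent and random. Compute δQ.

1.02e-14

Since Q is a product/quotient, work with relative uncertainties:
  (-3·δw/w)² = (-3×0.0124)² = 0.00137;  (-3·δr/r)² = (-3×0.107)² = 0.102;  (-2·δy/y)² = (-2×0.0777)² = 0.0241
δQ/Q = √(0.128) = 0.358
Q = 2.86e-14, so δQ = 0.358 × 2.86e-14 = 1.02e-14.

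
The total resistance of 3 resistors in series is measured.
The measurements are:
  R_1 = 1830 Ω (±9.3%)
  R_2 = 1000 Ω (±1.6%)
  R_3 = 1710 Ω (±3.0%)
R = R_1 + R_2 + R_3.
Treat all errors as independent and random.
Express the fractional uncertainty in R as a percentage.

3.93%

For a sum/difference, combine absolute errors in quadrature:
  (δR_1)² = 29000;  (δR_2)² = 256;  (δR_3)² = 2630
δR = √(31900) = 178 Ω
R = 4540 Ω, so δR/R = 178/4540 = 0.0393.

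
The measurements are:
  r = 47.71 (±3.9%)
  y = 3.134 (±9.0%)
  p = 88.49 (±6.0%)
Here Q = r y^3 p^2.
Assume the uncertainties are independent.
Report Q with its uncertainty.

(1.150 ± 0.343) × 10^7

Q is a product of powers, so relative uncertainties combine in quadrature:
  (1·δr/r)² = (1×0.0390)² = 0.00152;  (3·δy/y)² = (3×0.0900)² = 0.0729;  (2·δp/p)² = (2×0.0600)² = 0.0144
δQ/Q = √(0.0888) = 0.298
Q = 1.15e+07, so δQ = 0.298 × 1.15e+07 = 3.43e+06.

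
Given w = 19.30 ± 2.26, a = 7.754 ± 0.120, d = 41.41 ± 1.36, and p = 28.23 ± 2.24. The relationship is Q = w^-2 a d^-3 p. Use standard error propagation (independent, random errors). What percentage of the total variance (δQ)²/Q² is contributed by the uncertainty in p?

8.86%

(δQ/Q)² = (-2·δw/w)² + (1·δa/a)² + (-3·δd/d)² + (1·δp/p)²
  w term: (-2×0.117)² = 0.0548
  a term: (1×0.0155)² = 0.000240
  d term: (-3×0.0328)² = 0.00971
  p term: (1×0.0793)² = 0.00630
Total = 0.0711. Share from p = 0.00630/0.0711 = 0.0886.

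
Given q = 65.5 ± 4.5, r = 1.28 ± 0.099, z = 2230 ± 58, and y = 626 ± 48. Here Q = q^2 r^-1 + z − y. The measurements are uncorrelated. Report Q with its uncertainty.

4960 ± 534

Let p = q^2·r^-1 = 3350. δp/p = √((2·δq/q)² + (-1·δr/r)²) = √(0.0189 + 0.00598) = 0.158, so δp = 528.
Q = p + z − y: δQ = √(δp² + δz² + δy²) = √(2.79e+05 + 3360 + 2300) = 534
Q = 4960.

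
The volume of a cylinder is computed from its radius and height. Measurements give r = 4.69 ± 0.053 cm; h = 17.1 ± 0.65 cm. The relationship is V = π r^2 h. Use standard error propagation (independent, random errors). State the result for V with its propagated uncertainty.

1180 ± 52.3 cm^3

For a monomial V ∝ r^2, h, fractional errors add in quadrature:
  (2·δr/r)² = (2×0.0113)² = 0.000511;  (1·δh/h)² = (1×0.0380)² = 0.00144
δV/V = √(0.00196) = 0.0442
V = 1180 cm^3, so δV = 0.0442 × 1180 = 52.3 cm^3.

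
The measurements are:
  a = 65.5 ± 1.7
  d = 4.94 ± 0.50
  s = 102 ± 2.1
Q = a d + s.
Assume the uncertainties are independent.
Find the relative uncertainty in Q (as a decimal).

0.0796

Let p = a·d = 324. δp/p = √((1·δa/a)² + (1·δd/d)²) = √(0.000674 + 0.0102) = 0.104, so δp = 33.8.
Q = p + s: δQ = √(δp² + δs²) = √(1140 + 4.41) = 33.9
Q = 426, so δQ/Q = 33.9/426 = 0.0796.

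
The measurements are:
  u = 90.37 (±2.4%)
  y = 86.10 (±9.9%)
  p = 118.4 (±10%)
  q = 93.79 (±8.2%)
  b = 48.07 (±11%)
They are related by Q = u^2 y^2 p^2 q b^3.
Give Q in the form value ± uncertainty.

Each factor contributes (exponent × relative error)² to (δQ/Q)²:
  (2·δu/u)² = (2×0.0240)² = 0.00230;  (2·δy/y)² = (2×0.0990)² = 0.0392;  (2·δp/p)² = (2×0.100)² = 0.0400;  (1·δq/q)² = (1×0.0820)² = 0.00672;  (3·δb/b)² = (3×0.110)² = 0.109
δQ/Q = √(0.197) = 0.444
Q = 8.842e+18, so δQ = 0.444 × 8.842e+18 = 3.93e+18.

(8.842 ± 3.93) × 10^18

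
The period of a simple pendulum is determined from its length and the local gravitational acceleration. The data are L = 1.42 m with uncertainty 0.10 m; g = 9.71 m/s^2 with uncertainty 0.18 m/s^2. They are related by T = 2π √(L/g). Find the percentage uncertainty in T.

For a monomial T ∝ L^(1/2), g^(-1/2), fractional errors add in quadrature:
  (½·δL/L)² = (0.5×0.0704)² = 0.00124;  (−½·δg/g)² = (-0.5×0.0185)² = 8.59e-05
δT/T = √(0.00133) = 0.0364

3.64%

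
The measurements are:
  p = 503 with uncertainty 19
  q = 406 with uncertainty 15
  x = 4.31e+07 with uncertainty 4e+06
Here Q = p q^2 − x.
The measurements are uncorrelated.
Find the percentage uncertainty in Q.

Let w = p·q^2 = 8.29e+07. δw/w = √((1·δp/p)² + (2·δq/q)²) = √(0.00143 + 0.00546) = 0.0830, so δw = 6.88e+06.
Q = w − x: δQ = √(δw² + δx²) = √(4.73e+13 + 1.6e+13) = 7.96e+06
Q = 3.98e+07, so δQ/Q = 7.96e+06/3.98e+07 = 0.200.

20.0%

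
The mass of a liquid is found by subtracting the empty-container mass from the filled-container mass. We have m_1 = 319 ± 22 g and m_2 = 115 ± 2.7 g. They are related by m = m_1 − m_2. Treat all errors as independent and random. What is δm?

22.2 g

m is a linear combination, so absolute uncertainties add in quadrature:
  (δm_1)² = 484;  (δm_2)² = 7.29
δm = √(491) = 22.2 g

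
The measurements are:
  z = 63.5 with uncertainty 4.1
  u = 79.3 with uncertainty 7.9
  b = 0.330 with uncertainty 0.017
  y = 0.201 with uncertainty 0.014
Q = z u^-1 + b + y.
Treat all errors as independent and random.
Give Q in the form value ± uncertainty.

Let p = z·u^-1 = 0.801. δp/p = √((1·δz/z)² + (-1·δu/u)²) = √(0.00417 + 0.00992) = 0.119, so δp = 0.0951.
Q = p + b + y: δQ = √(δp² + δb² + δy²) = √(0.00904 + 0.000289 + 0.000196) = 0.0976
Q = 1.33.

1.33 ± 0.0976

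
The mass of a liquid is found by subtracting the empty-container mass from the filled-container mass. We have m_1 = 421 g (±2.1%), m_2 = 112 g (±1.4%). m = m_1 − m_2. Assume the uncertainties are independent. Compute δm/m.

m is a linear combination, so absolute uncertainties add in quadrature:
  (δm_1)² = 78.2;  (δm_2)² = 2.46
δm = √(80.6) = 8.98 g
m = 309 g, so δm/m = 8.98/309 = 0.0291.

0.0291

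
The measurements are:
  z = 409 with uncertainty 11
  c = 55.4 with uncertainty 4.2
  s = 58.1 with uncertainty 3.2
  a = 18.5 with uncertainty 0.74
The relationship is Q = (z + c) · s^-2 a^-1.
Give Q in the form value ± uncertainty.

0.00744 ± 0.000892

Let u = z + c = 464. δu = √(δz² + δc²) = √(121 + 17.6) = 11.8, so δu/u = 0.0254.
Q is then a monomial in u, s, a:
δQ/Q = √((δu/u)² + (-2·δs/s)² + (-1·δa/a)²) = √(0.000643 + 0.0121 + 0.00160) = 0.120
Q = 0.00744, so δQ = 0.120 × 0.00744 = 0.000892.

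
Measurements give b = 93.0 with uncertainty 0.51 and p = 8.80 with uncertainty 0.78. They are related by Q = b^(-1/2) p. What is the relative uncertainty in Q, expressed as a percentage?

8.87%

Relative error in a monomial: (δQ/Q)² = Σ (nᵢ · δxᵢ/xᵢ)².
  (−½·δb/b)² = (-0.5×0.00548)² = 7.52e-06;  (1·δp/p)² = (1×0.0886)² = 0.00786
δQ/Q = √(0.00786) = 0.0887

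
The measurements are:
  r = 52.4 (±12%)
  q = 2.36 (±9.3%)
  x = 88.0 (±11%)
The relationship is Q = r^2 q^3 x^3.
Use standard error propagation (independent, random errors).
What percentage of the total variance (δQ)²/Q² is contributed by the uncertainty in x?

44.6%

(δQ/Q)² = (2·δr/r)² + (3·δq/q)² + (3·δx/x)²
  r term: (2×0.120)² = 0.0576
  q term: (3×0.0930)² = 0.0778
  x term: (3×0.110)² = 0.109
Total = 0.244. Share from x = 0.109/0.244 = 0.446.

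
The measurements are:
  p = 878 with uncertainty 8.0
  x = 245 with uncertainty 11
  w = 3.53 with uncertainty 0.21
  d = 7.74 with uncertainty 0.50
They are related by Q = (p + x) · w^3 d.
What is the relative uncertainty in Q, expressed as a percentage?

19.0%

Let u = p + x = 1120. δu = √(δp² + δx²) = √(64.0 + 121) = 13.6, so δu/u = 0.0121.
Q is then a monomial in u, w, d:
δQ/Q = √((δu/u)² + (3·δw/w)² + (1·δd/d)²) = √(0.000147 + 0.0319 + 0.00417) = 0.190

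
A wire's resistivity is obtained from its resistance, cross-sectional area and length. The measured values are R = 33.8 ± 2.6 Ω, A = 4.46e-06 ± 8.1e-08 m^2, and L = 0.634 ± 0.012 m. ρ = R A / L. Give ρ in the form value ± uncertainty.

Relative error in a monomial: (δρ/ρ)² = Σ (nᵢ · δxᵢ/xᵢ)².
  (1·δR/R)² = (1×0.0769)² = 0.00592;  (1·δA/A)² = (1×0.0182)² = 0.000330;  (-1·δL/L)² = (-1×0.0189)² = 0.000358
δρ/ρ = √(0.00661) = 0.0813
ρ = 0.000238 Ω·m, so δρ = 0.0813 × 0.000238 = 1.93e-05 Ω·m.

(2.38 ± 0.193) × 10^-4 Ω·m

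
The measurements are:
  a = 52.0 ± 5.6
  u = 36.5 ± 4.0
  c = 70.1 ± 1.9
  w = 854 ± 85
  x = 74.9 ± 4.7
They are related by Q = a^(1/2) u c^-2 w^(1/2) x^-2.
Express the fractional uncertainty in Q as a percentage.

For a monomial Q ∝ a^(1/2), u, c^-2, w^(1/2), x^-2, fractional errors add in quadrature:
  (½·δa/a)² = (0.5×0.108)² = 0.00290;  (1·δu/u)² = (1×0.110)² = 0.0120;  (-2·δc/c)² = (-2×0.0271)² = 0.00294;  (½·δw/w)² = (0.5×0.0995)² = 0.00248;  (-2·δx/x)² = (-2×0.0628)² = 0.0158
δQ/Q = √(0.0361) = 0.190

19.0%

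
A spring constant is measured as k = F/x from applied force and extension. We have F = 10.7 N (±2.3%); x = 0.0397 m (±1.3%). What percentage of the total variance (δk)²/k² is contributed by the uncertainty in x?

24.2%

(δk/k)² = (1·δF/F)² + (-1·δx/x)²
  F term: (1×0.0230)² = 0.000529
  x term: (-1×0.0130)² = 0.000169
Total = 0.000698. Share from x = 0.000169/0.000698 = 0.242.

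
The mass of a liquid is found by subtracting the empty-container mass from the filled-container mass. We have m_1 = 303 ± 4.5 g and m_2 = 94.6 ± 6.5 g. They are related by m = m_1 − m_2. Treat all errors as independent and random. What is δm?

7.91 g

Each term contributes (cᵢ δxᵢ)² to (δm)²:
  (δm_1)² = 20.2;  (δm_2)² = 42.2
δm = √(62.5) = 7.91 g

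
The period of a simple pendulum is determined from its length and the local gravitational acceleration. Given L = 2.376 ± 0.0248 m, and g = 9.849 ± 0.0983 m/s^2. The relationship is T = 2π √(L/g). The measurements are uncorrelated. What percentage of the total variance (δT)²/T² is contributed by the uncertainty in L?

52.2%

(δT/T)² = (½·δL/L)² + (−½·δg/g)²
  L term: (0.5×0.0104)² = 2.72e-05
  g term: (-0.5×0.00998)² = 2.49e-05
Total = 5.21e-05. Share from L = 2.72e-05/5.21e-05 = 0.522.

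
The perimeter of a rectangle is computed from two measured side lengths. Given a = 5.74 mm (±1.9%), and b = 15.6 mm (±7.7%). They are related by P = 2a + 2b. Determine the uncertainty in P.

Sums and differences: (δP)² = Σ (cᵢ δxᵢ)².
  (2·δa)² = 0.0476;  (2·δb)² = 5.77
δP = √(5.82) = 2.41 mm

2.41 mm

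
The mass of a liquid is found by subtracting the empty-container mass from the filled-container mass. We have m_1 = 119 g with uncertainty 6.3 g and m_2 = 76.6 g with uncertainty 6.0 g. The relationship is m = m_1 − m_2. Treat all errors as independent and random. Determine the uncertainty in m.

8.70 g

m is a linear combination, so absolute uncertainties add in quadrature:
  (δm_1)² = 39.7;  (δm_2)² = 36.0
δm = √(75.7) = 8.70 g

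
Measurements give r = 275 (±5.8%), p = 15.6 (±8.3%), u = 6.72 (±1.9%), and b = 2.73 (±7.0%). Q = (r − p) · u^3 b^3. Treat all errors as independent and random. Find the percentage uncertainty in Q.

22.6%

Let w = r − p = 259. δw = √(δr² + δp²) = √(254 + 1.68) = 16.0, so δw/w = 0.0617.
Q is then a monomial in w, u, b:
δQ/Q = √((δw/w)² + (3·δu/u)² + (3·δb/b)²) = √(0.00381 + 0.00325 + 0.0441) = 0.226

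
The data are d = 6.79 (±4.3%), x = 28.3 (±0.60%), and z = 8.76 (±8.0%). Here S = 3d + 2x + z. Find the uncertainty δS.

1.17

Absolute uncertainties add in quadrature for a linear combination:
  (3·δd)² = 0.767;  (2·δx)² = 0.115;  (δz)² = 0.491
δS = √(1.37) = 1.17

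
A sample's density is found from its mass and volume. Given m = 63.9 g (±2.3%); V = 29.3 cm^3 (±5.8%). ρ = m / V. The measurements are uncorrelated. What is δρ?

For a monomial ρ ∝ m, V^-1, fractional errors add in quadrature:
  (1·δm/m)² = (1×0.0230)² = 0.000529;  (-1·δV/V)² = (-1×0.0580)² = 0.00336
δρ/ρ = √(0.00389) = 0.0624
ρ = 2.18 g/cm^3, so δρ = 0.0624 × 2.18 = 0.136 g/cm^3.

0.136 g/cm^3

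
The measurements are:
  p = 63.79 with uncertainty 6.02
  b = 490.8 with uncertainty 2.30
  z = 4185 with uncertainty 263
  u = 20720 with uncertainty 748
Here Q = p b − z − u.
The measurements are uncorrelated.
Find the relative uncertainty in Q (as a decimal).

Let w = p·b = 31310. δw/w = √((1·δp/p)² + (1·δb/b)²) = √(0.00891 + 2.2e-05) = 0.0945, so δw = 2960.
Q = w − z − u: δQ = √(δw² + δz² + δu²) = √(8.75e+06 + 69200 + 5.6e+05) = 3060
Q = 6403, so δQ/Q = 3060/6403 = 0.478.

0.478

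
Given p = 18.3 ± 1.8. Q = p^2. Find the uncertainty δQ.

65.9

Q ∝ p^2, so δQ/Q = |2| · δp/p = 2 × 0.0984 = 0.197.
Q = 335, so δQ = 0.197 × 335 = 65.9.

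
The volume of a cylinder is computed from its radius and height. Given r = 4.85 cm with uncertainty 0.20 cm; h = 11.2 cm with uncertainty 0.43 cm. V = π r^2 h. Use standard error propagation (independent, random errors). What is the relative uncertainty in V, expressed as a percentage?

9.10%

For a monomial V ∝ r^2, h, fractional errors add in quadrature:
  (2·δr/r)² = (2×0.0412)² = 0.00680;  (1·δh/h)² = (1×0.0384)² = 0.00147
δV/V = √(0.00828) = 0.0910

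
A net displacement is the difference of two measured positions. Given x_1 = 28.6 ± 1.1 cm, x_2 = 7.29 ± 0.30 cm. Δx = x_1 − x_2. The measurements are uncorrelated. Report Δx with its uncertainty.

21.3 ± 1.14 cm

Δx is a linear combination, so absolute uncertainties add in quadrature:
  (δx_1)² = 1.21;  (δx_2)² = 0.0900
δΔx = √(1.30) = 1.14 cm
Δx = 21.3 cm.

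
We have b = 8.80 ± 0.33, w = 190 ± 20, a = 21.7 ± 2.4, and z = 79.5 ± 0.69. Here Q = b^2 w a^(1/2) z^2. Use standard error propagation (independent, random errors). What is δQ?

6.14e+07

Q is a product of powers, so relative uncertainties combine in quadrature:
  (2·δb/b)² = (2×0.0375)² = 0.00562;  (1·δw/w)² = (1×0.105)² = 0.0111;  (½·δa/a)² = (0.5×0.111)² = 0.00306;  (2·δz/z)² = (2×0.00868)² = 0.000301
δQ/Q = √(0.0201) = 0.142
Q = 4.33e+08, so δQ = 0.142 × 4.33e+08 = 6.14e+07.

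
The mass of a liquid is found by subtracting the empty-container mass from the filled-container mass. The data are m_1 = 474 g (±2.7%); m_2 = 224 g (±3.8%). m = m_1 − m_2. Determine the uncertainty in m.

15.4 g

Absolute uncertainties add in quadrature for a linear combination:
  (δm_1)² = 164;  (δm_2)² = 72.5
δm = √(236) = 15.4 g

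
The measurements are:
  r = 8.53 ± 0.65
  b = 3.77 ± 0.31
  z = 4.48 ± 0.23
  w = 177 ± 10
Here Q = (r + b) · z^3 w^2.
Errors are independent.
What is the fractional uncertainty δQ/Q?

0.200

Let u = r + b = 12.3. δu = √(δr² + δb²) = √(0.423 + 0.0961) = 0.720, so δu/u = 0.0585.
Q is then a monomial in u, z, w:
δQ/Q = √((δu/u)² + (3·δz/z)² + (2·δw/w)²) = √(0.00343 + 0.0237 + 0.0128) = 0.200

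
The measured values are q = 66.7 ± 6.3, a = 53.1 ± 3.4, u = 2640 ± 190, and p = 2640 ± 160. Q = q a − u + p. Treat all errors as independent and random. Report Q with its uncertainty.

Let w = q·a = 3540. δw/w = √((1·δq/q)² + (1·δa/a)²) = √(0.00892 + 0.00410) = 0.114, so δw = 404.
Q = w − u + p: δQ = √(δw² + δu² + δp²) = √(1.63e+05 + 36100 + 25600) = 474
Q = 3540.

3540 ± 474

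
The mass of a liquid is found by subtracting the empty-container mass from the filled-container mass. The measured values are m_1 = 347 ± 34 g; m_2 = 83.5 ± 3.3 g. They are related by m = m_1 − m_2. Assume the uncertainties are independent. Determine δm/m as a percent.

Each term contributes (cᵢ δxᵢ)² to (δm)²:
  (δm_1)² = 1160;  (δm_2)² = 10.9
δm = √(1170) = 34.2 g
m = 264 g, so δm/m = 34.2/264 = 0.130.

13.0%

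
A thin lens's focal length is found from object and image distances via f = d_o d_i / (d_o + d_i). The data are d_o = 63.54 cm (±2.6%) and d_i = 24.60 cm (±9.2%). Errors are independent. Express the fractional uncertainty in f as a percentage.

∂f/∂d_o = (d_i/(d_o+d_i))² = 0.0779;  ∂f/∂d_i = (d_o/(d_o+d_i))² = 0.520
δf = √((∂f/∂d_o · δd_o)² + (∂f/∂d_i · δd_i)²) = √(0.0166 + 1.38) = 1.18 cm
f = 17.73 cm, so δf/f = 1.18/17.73 = 0.0667.

6.67%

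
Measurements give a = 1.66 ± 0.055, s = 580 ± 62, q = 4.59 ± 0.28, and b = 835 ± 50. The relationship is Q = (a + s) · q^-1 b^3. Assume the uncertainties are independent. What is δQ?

1.61e+10

Let u = a + s = 582. δu = √(δa² + δs²) = √(0.00302 + 3840) = 62.0, so δu/u = 0.107.
Q is then a monomial in u, q, b:
δQ/Q = √((δu/u)² + (-1·δq/q)² + (3·δb/b)²) = √(0.0114 + 0.00372 + 0.0323) = 0.218
Q = 7.38e+10, so δQ = 0.218 × 7.38e+10 = 1.61e+10.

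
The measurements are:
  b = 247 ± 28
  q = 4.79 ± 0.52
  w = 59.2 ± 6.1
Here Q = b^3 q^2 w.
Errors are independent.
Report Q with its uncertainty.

For a monomial Q ∝ b^3, q^2, w, fractional errors add in quadrature:
  (3·δb/b)² = (3×0.113)² = 0.116;  (2·δq/q)² = (2×0.109)² = 0.0471;  (1·δw/w)² = (1×0.103)² = 0.0106
δQ/Q = √(0.173) = 0.416
Q = 2.05e+10, so δQ = 0.416 × 2.05e+10 = 8.52e+09.

(2.05 ± 0.852) × 10^10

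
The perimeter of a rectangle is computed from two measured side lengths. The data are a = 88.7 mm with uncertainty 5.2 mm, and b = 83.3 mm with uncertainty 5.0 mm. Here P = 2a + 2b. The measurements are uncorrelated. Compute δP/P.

0.0419

P is a linear combination, so absolute uncertainties add in quadrature:
  (2·δa)² = 108;  (2·δb)² = 100
δP = √(208) = 14.4 mm
P = 344 mm, so δP/P = 14.4/344 = 0.0419.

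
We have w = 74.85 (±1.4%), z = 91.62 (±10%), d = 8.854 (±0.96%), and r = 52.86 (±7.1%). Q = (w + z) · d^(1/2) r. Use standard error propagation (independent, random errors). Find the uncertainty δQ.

Let u = w + z = 166.5. δu = √(δw² + δz²) = √(1.10 + 83.9) = 9.22, so δu/u = 0.0554.
Q is then a monomial in u, d, r:
δQ/Q = √((δu/u)² + (½·δd/d)² + (1·δr/r)²) = √(0.00307 + 2.3e-05 + 0.00504) = 0.0902
Q = 26180, so δQ = 0.0902 × 26180 = 2360.

2360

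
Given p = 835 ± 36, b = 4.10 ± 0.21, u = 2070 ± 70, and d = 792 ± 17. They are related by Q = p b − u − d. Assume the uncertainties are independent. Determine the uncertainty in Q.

Let w = p·b = 3420. δw/w = √((1·δp/p)² + (1·δb/b)²) = √(0.00186 + 0.00262) = 0.0669, so δw = 229.
Q = w − u − d: δQ = √(δw² + δu² + δd²) = √(52500 + 4900 + 289) = 240

240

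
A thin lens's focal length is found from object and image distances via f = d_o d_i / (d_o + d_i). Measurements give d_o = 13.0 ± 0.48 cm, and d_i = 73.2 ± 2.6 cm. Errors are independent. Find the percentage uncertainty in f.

∂f/∂d_o = (d_i/(d_o+d_i))² = 0.721;  ∂f/∂d_i = (d_o/(d_o+d_i))² = 0.0227
δf = √((∂f/∂d_o · δd_o)² + (∂f/∂d_i · δd_i)²) = √(0.120 + 0.00350) = 0.351 cm
f = 11.0 cm, so δf/f = 0.351/11.0 = 0.0318.

3.18%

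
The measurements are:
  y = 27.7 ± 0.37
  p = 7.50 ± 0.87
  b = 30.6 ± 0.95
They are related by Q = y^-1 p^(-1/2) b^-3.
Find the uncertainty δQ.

Relative error in a monomial: (δQ/Q)² = Σ (nᵢ · δxᵢ/xᵢ)².
  (-1·δy/y)² = (-1×0.0134)² = 0.000178;  (−½·δp/p)² = (-0.5×0.116)² = 0.00336;  (-3·δb/b)² = (-3×0.0310)² = 0.00867
δQ/Q = √(0.0122) = 0.111
Q = 4.6e-07, so δQ = 0.111 × 4.6e-07 = 5.09e-08.

5.09e-08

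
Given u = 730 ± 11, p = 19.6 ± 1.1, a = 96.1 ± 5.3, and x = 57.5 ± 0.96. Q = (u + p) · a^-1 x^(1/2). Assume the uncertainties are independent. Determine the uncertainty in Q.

Let w = u + p = 750. δw = √(δu² + δp²) = √(121 + 1.21) = 11.1, so δw/w = 0.0147.
Q is then a monomial in w, a, x:
δQ/Q = √((δw/w)² + (-1·δa/a)² + (½·δx/x)²) = √(0.000217 + 0.00304 + 6.97e-05) = 0.0577
Q = 59.1, so δQ = 0.0577 × 59.1 = 3.41.

3.41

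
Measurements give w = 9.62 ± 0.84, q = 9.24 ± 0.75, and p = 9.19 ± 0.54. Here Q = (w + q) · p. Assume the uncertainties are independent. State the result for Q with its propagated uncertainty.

Let u = w + q = 18.9. δu = √(δw² + δq²) = √(0.706 + 0.562) = 1.13, so δu/u = 0.0597.
Q is then a monomial in u, p:
δQ/Q = √((δu/u)² + (1·δp/p)²) = √(0.00357 + 0.00345) = 0.0838
Q = 173, so δQ = 0.0838 × 173 = 14.5.

173 ± 14.5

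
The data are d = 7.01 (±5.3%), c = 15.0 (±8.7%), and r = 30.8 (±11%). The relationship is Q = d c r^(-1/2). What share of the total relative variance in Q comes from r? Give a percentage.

22.6%

(δQ/Q)² = (1·δd/d)² + (1·δc/c)² + (−½·δr/r)²
  d term: (1×0.0530)² = 0.00281
  c term: (1×0.0870)² = 0.00757
  r term: (-0.5×0.110)² = 0.00302
Total = 0.0134. Share from r = 0.00302/0.0134 = 0.226.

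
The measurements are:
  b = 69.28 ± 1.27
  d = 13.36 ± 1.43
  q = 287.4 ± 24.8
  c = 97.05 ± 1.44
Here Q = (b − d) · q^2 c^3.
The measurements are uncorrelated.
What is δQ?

Let u = b − d = 55.92. δu = √(δb² + δd²) = √(1.61 + 2.04) = 1.91, so δu/u = 0.0342.
Q is then a monomial in u, q, c:
δQ/Q = √((δu/u)² + (2·δq/q)² + (3·δc/c)²) = √(0.00117 + 0.0298 + 0.00198) = 0.181
Q = 4.222e+12, so δQ = 0.181 × 4.222e+12 = 7.66e+11.

7.66e+11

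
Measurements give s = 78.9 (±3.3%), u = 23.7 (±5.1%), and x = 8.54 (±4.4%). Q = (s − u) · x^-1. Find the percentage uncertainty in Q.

6.81%

Let w = s − u = 55.2. δw = √(δs² + δu²) = √(6.78 + 1.46) = 2.87, so δw/w = 0.0520.
Q is then a monomial in w, x:
δQ/Q = √((δw/w)² + (-1·δx/x)²) = √(0.00270 + 0.00194) = 0.0681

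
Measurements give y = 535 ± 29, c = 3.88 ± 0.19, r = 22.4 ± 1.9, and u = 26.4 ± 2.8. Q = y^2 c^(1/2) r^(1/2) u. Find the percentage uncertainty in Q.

15.9%

For a monomial Q ∝ y^2, c^(1/2), r^(1/2), u, fractional errors add in quadrature:
  (2·δy/y)² = (2×0.0542)² = 0.0118;  (½·δc/c)² = (0.5×0.0490)² = 0.000599;  (½·δr/r)² = (0.5×0.0848)² = 0.00180;  (1·δu/u)² = (1×0.106)² = 0.0112
δQ/Q = √(0.0254) = 0.159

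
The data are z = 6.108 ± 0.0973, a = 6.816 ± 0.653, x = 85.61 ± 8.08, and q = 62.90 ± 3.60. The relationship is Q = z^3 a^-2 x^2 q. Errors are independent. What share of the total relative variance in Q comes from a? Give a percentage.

47.1%

(δQ/Q)² = (3·δz/z)² + (-2·δa/a)² + (2·δx/x)² + (1·δq/q)²
  z term: (3×0.0159)² = 0.00228
  a term: (-2×0.0958)² = 0.0367
  x term: (2×0.0944)² = 0.0356
  q term: (1×0.0572)² = 0.00328
Total = 0.0779. Share from a = 0.0367/0.0779 = 0.471.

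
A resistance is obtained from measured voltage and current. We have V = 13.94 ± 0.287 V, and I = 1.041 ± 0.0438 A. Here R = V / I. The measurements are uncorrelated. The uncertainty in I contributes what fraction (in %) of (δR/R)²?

(δR/R)² = (1·δV/V)² + (-1·δI/I)²
  V term: (1×0.0206)² = 0.000424
  I term: (-1×0.0421)² = 0.00177
Total = 0.00219. Share from I = 0.00177/0.00219 = 0.807.

80.7%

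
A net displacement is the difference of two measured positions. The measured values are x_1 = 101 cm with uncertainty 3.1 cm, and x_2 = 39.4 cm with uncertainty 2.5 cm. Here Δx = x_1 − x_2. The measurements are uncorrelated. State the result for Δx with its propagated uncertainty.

Δx is a linear combination, so absolute uncertainties add in quadrature:
  (δx_1)² = 9.61;  (δx_2)² = 6.25
δΔx = √(15.9) = 3.98 cm
Δx = 61.6 cm.

61.6 ± 3.98 cm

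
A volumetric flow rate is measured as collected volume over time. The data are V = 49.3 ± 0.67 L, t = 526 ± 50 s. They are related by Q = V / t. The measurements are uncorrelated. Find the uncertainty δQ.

Products/powers → add relative errors in quadrature, weighted by exponent:
  (1·δV/V)² = (1×0.0136)² = 0.000185;  (-1·δt/t)² = (-1×0.0951)² = 0.00904
δQ/Q = √(0.00922) = 0.0960
Q = 0.0937 L/s, so δQ = 0.0960 × 0.0937 = 0.00900 L/s.

0.00900 L/s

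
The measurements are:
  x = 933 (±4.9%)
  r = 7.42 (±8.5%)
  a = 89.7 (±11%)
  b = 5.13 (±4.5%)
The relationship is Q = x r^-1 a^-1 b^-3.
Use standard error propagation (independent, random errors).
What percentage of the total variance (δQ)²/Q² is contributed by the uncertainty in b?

(δQ/Q)² = (1·δx/x)² + (-1·δr/r)² + (-1·δa/a)² + (-3·δb/b)²
  x term: (1×0.0490)² = 0.00240
  r term: (-1×0.0850)² = 0.00723
  a term: (-1×0.110)² = 0.0121
  b term: (-3×0.0450)² = 0.0182
Total = 0.0400. Share from b = 0.0182/0.0400 = 0.456.

45.6%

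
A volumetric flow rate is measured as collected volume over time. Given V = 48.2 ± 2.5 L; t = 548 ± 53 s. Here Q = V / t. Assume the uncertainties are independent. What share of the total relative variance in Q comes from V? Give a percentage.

(δQ/Q)² = (1·δV/V)² + (-1·δt/t)²
  V term: (1×0.0519)² = 0.00269
  t term: (-1×0.0967)² = 0.00935
Total = 0.0120. Share from V = 0.00269/0.0120 = 0.223.

22.3%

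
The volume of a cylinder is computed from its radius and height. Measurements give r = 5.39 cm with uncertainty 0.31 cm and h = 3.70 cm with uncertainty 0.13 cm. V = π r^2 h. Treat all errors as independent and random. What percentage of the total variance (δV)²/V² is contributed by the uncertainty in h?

(δV/V)² = (2·δr/r)² + (1·δh/h)²
  r term: (2×0.0575)² = 0.0132
  h term: (1×0.0351)² = 0.00123
Total = 0.0145. Share from h = 0.00123/0.0145 = 0.0853.

8.53%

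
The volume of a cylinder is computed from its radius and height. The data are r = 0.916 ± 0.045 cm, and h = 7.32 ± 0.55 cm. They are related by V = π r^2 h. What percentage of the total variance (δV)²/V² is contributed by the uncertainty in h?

36.9%

(δV/V)² = (2·δr/r)² + (1·δh/h)²
  r term: (2×0.0491)² = 0.00965
  h term: (1×0.0751)² = 0.00565
Total = 0.0153. Share from h = 0.00565/0.0153 = 0.369.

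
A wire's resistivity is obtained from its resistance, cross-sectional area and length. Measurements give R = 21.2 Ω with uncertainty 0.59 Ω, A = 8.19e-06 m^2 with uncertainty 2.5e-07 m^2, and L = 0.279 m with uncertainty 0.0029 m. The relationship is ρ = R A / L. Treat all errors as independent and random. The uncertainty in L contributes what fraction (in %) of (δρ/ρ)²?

(δρ/ρ)² = (1·δR/R)² + (1·δA/A)² + (-1·δL/L)²
  R term: (1×0.0278)² = 0.000775
  A term: (1×0.0305)² = 0.000932
  L term: (-1×0.0104)² = 0.000108
Total = 0.00181. Share from L = 0.000108/0.00181 = 0.0595.

5.95%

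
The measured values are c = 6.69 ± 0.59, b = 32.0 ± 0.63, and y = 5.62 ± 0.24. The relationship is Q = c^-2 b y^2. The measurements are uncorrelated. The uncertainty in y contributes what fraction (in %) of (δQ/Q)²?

(δQ/Q)² = (-2·δc/c)² + (1·δb/b)² + (2·δy/y)²
  c term: (-2×0.0882)² = 0.0311
  b term: (1×0.0197)² = 0.000388
  y term: (2×0.0427)² = 0.00729
Total = 0.0388. Share from y = 0.00729/0.0388 = 0.188.

18.8%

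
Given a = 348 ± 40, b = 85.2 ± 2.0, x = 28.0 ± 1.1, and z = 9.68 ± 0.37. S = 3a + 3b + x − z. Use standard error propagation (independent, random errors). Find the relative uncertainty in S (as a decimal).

0.0912

Sums and differences: (δS)² = Σ (cᵢ δxᵢ)².
  (3·δa)² = 14400;  (3·δb)² = 36.0;  (δx)² = 1.21;  (δz)² = 0.137
δS = √(14400) = 120
S = 1320, so δS/S = 120/1320 = 0.0912.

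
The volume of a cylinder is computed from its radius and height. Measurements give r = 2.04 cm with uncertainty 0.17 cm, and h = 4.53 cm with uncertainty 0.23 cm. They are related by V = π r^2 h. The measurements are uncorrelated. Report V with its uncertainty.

Relative error in a monomial: (δV/V)² = Σ (nᵢ · δxᵢ/xᵢ)².
  (2·δr/r)² = (2×0.0833)² = 0.0278;  (1·δh/h)² = (1×0.0508)² = 0.00258
δV/V = √(0.0304) = 0.174
V = 59.2 cm^3, so δV = 0.174 × 59.2 = 10.3 cm^3.

59.2 ± 10.3 cm^3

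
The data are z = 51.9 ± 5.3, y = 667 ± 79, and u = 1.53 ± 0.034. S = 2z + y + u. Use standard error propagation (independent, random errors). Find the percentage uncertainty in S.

Absolute uncertainties add in quadrature for a linear combination:
  (2·δz)² = 112;  (δy)² = 6240;  (δu)² = 0.00116
δS = √(6350) = 79.7
S = 772, so δS/S = 79.7/772 = 0.103.

10.3%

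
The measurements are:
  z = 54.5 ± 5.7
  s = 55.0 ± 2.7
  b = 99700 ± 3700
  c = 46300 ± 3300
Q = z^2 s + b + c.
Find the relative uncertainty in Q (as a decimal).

0.115

Let p = z^2·s = 1.63e+05. δp/p = √((2·δz/z)² + (1·δs/s)²) = √(0.0438 + 0.00241) = 0.215, so δp = 35100.
Q = p + b + c: δQ = √(δp² + δb² + δc²) = √(1.23e+09 + 1.37e+07 + 1.09e+07) = 35400
Q = 3.09e+05, so δQ/Q = 35400/3.09e+05 = 0.115.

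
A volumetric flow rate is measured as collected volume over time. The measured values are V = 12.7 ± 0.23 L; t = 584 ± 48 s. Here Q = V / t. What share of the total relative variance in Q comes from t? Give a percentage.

95.4%

(δQ/Q)² = (1·δV/V)² + (-1·δt/t)²
  V term: (1×0.0181)² = 0.000328
  t term: (-1×0.0822)² = 0.00676
Total = 0.00708. Share from t = 0.00676/0.00708 = 0.954.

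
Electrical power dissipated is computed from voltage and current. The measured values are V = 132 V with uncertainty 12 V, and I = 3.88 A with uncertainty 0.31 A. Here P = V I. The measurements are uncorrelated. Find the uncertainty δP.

For a monomial P ∝ V, I, fractional errors add in quadrature:
  (1·δV/V)² = (1×0.0909)² = 0.00826;  (1·δI/I)² = (1×0.0799)² = 0.00638
δP/P = √(0.0146) = 0.121
P = 512 W, so δP = 0.121 × 512 = 62.0 W.

62.0 W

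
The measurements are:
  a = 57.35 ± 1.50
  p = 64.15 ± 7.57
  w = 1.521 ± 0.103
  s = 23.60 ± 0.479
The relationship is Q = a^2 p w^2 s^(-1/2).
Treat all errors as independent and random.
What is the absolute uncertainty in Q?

Relative error in a monomial: (δQ/Q)² = Σ (nᵢ · δxᵢ/xᵢ)².
  (2·δa/a)² = (2×0.0262)² = 0.00274;  (1·δp/p)² = (1×0.118)² = 0.0139;  (2·δw/w)² = (2×0.0677)² = 0.0183;  (−½·δs/s)² = (-0.5×0.0203)² = 0.000103
δQ/Q = √(0.0351) = 0.187
Q = 100500, so δQ = 0.187 × 100500 = 18800.

18800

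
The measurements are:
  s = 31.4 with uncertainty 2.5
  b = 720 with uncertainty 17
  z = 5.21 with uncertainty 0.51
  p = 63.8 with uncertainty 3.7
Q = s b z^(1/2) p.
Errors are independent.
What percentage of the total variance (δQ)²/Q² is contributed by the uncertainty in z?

(δQ/Q)² = (1·δs/s)² + (1·δb/b)² + (½·δz/z)² + (1·δp/p)²
  s term: (1×0.0796)² = 0.00634
  b term: (1×0.0236)² = 0.000557
  z term: (0.5×0.0979)² = 0.00240
  p term: (1×0.0580)² = 0.00336
Total = 0.0127. Share from z = 0.00240/0.0127 = 0.189.

18.9%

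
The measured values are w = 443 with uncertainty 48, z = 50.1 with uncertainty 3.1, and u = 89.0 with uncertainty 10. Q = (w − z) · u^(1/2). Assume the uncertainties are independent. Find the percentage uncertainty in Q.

13.5%

Let h = w − z = 393. δh = √(δw² + δz²) = √(2300 + 9.61) = 48.1, so δh/h = 0.122.
Q is then a monomial in h, u:
δQ/Q = √((δh/h)² + (½·δu/u)²) = √(0.0150 + 0.00316) = 0.135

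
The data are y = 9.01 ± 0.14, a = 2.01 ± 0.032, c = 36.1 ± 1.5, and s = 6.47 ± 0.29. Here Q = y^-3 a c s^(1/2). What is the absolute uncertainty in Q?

0.0172

Since Q is a product/quotient, work with relative uncertainties:
  (-3·δy/y)² = (-3×0.0155)² = 0.00217;  (1·δa/a)² = (1×0.0159)² = 0.000253;  (1·δc/c)² = (1×0.0416)² = 0.00173;  (½·δs/s)² = (0.5×0.0448)² = 0.000502
δQ/Q = √(0.00466) = 0.0682
Q = 0.252, so δQ = 0.0682 × 0.252 = 0.0172.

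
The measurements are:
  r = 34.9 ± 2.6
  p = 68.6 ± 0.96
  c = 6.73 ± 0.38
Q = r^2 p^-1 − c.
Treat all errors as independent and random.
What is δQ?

2.68

Let w = r^2·p^-1 = 17.8. δw/w = √((2·δr/r)² + (-1·δp/p)²) = √(0.0222 + 0.000196) = 0.150, so δw = 2.66.
Q = w − c: δQ = √(δw² + δc²) = √(7.06 + 0.144) = 2.68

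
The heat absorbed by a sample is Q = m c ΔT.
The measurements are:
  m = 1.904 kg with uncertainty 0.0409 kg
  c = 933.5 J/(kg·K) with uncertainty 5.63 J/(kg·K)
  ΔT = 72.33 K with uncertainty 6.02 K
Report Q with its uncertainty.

128600 ± 11100 J

For a monomial Q ∝ m, c, ΔT, fractional errors add in quadrature:
  (1·δm/m)² = (1×0.0215)² = 0.000461;  (1·δc/c)² = (1×0.00603)² = 3.64e-05;  (1·δΔT/ΔT)² = (1×0.0832)² = 0.00693
δQ/Q = √(0.00742) = 0.0862
Q = 128600 J, so δQ = 0.0862 × 128600 = 11100 J.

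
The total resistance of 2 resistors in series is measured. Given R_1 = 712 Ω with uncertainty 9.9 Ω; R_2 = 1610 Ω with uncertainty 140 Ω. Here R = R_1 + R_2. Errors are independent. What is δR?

Sums and differences: (δR)² = Σ (cᵢ δxᵢ)².
  (δR_1)² = 98.0;  (δR_2)² = 19600
δR = √(19700) = 140 Ω

140 Ω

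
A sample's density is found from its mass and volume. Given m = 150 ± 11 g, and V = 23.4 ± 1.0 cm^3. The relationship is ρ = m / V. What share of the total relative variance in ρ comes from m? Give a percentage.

74.6%

(δρ/ρ)² = (1·δm/m)² + (-1·δV/V)²
  m term: (1×0.0733)² = 0.00538
  V term: (-1×0.0427)² = 0.00183
Total = 0.00720. Share from m = 0.00538/0.00720 = 0.746.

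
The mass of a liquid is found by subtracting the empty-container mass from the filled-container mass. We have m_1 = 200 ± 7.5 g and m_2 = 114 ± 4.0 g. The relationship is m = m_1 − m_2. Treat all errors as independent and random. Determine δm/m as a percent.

Absolute uncertainties add in quadrature for a linear combination:
  (δm_1)² = 56.2;  (δm_2)² = 16.0
δm = √(72.2) = 8.50 g
m = 86.0 g, so δm/m = 8.50/86.0 = 0.0988.

9.88%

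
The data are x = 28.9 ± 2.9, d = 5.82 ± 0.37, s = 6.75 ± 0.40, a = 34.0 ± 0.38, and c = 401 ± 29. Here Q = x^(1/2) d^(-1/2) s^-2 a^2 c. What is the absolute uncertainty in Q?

Relative error in a monomial: (δQ/Q)² = Σ (nᵢ · δxᵢ/xᵢ)².
  (½·δx/x)² = (0.5×0.100)² = 0.00252;  (−½·δd/d)² = (-0.5×0.0636)² = 0.00101;  (-2·δs/s)² = (-2×0.0593)² = 0.0140;  (2·δa/a)² = (2×0.0112)² = 0.000500;  (1·δc/c)² = (1×0.0723)² = 0.00523
δQ/Q = √(0.0233) = 0.153
Q = 22700, so δQ = 0.153 × 22700 = 3460.

3460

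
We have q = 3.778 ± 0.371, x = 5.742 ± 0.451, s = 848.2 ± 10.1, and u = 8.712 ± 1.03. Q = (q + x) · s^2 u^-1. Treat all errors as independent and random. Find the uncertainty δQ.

Let w = q + x = 9.520. δw = √(δq² + δx²) = √(0.138 + 0.203) = 0.584, so δw/w = 0.0613.
Q is then a monomial in w, s, u:
δQ/Q = √((δw/w)² + (2·δs/s)² + (-1·δu/u)²) = √(0.00376 + 0.000567 + 0.0140) = 0.135
Q = 786200, so δQ = 0.135 × 786200 = 1.06e+05.

1.06e+05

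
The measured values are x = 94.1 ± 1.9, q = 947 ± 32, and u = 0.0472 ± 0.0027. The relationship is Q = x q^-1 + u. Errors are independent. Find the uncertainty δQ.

0.00475

Let p = x·q^-1 = 0.0994. δp/p = √((1·δx/x)² + (-1·δq/q)²) = √(0.000408 + 0.00114) = 0.0394, so δp = 0.00391.
Q = p + u: δQ = √(δp² + δu²) = √(1.53e-05 + 7.29e-06) = 0.00475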